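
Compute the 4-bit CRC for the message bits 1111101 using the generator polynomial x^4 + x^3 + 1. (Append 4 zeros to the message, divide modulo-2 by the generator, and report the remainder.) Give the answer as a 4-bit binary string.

0000

Append 4 zeros: 11111010000. Divide by 11001 (XOR where the leading bit is 1):
  pos 0: 11111 XOR 11001 = 00110
  pos 2: 11001 XOR 11001 = 00000
Remainder (last 4 bits) = 0000. This is the CRC / FCS.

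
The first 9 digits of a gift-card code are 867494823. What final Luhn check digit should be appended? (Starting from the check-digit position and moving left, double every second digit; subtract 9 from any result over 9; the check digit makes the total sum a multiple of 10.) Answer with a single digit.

0

Partial digits right→left: 3 2 8 4 9 4 7 6 8
Double every second digit counting from the check-digit position (so the 1st, 3rd, 5th, ... of the partial from the right).
  doubled (with −9 where >9): 6 7 9 5 7 → sum 34
  kept as-is: 2 4 4 6 → sum 16
Total = 34 + 16 = 50.
Check digit = (10 − (50 mod 10)) mod 10 = 0.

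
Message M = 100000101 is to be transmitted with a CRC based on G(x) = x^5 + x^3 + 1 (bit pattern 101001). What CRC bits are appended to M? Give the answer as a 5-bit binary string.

Append 5 zeros: 10000010100000. Divide by 101001 (XOR where the leading bit is 1):
  pos 0: 100000 XOR 101001 = 001001
  pos 2: 100110 XOR 101001 = 001111
  pos 4: 111110 XOR 101001 = 010111
  pos 5: 101110 XOR 101001 = 000111
  pos 8: 111000 XOR 101001 = 010001
Remainder (last 5 bits) = 10001. This is the CRC / FCS.

10001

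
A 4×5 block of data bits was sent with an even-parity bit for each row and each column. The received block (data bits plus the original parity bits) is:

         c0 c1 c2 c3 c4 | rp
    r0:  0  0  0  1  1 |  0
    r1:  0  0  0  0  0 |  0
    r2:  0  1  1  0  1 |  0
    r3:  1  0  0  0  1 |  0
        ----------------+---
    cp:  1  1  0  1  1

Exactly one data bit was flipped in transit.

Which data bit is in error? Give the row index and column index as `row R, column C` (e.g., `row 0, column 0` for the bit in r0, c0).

row 2, column 2

Recompute each row's even parity and compare to rp:
  r0: data parity 0, sent rp 0 → ok
  r1: data parity 0, sent rp 0 → ok
  r2: data parity 1, sent rp 0 → mismatch
  r3: data parity 0, sent rp 0 → ok
Recompute each column's even parity and compare to cp:
  c0: data parity 1, sent cp 1 → ok
  c1: data parity 1, sent cp 1 → ok
  c2: data parity 1, sent cp 0 → mismatch
  c3: data parity 1, sent cp 1 → ok
  c4: data parity 1, sent cp 1 → ok
Exactly one row (r2) and one column (c2) fail → the flipped bit is at their intersection.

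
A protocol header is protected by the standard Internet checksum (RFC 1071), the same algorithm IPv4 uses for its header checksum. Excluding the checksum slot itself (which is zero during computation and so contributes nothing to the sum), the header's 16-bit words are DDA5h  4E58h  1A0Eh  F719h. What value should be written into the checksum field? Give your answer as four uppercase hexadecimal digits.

One's-complement addition (fold any carry out of bit 15 back into bit 0):
  0xDDA5 + 0x4E58 = 0x12BFD → wrap carry → 0x2BFE
  0x2BFE + 0x1A0E = 0x0460C
  0x460C + 0xF719 = 0x13D25 → wrap carry → 0x3D26
One's-complement sum = 0x3D26.
Checksum = ~0x3D26 & 0xFFFF = 0xC2D9.

C2D9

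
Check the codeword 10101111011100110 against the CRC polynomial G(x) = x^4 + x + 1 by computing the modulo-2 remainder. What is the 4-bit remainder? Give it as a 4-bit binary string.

0000

Modulo-2 division of 10101111011100110 by 10011:
  pos 0: 10101 XOR 10011 = 00110
  pos 2: 11011 XOR 10011 = 01000
  pos 3: 10001 XOR 10011 = 00010
  pos 6: 10011 XOR 10011 = 00000
  pos 11: 10011 XOR 10011 = 00000
Remainder = 0000 (zero — the frame passes the CRC check).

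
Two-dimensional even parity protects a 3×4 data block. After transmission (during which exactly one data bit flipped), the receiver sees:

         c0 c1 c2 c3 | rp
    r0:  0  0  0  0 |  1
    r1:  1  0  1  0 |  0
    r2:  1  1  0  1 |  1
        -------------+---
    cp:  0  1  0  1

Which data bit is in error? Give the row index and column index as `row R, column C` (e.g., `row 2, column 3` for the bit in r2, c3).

row 0, column 2

Recompute each row's even parity and compare to rp:
  r0: data parity 0, sent rp 1 → mismatch
  r1: data parity 0, sent rp 0 → ok
  r2: data parity 1, sent rp 1 → ok
Recompute each column's even parity and compare to cp:
  c0: data parity 0, sent cp 0 → ok
  c1: data parity 1, sent cp 1 → ok
  c2: data parity 1, sent cp 0 → mismatch
  c3: data parity 1, sent cp 1 → ok
Exactly one row (r0) and one column (c2) fail → the flipped bit is at their intersection.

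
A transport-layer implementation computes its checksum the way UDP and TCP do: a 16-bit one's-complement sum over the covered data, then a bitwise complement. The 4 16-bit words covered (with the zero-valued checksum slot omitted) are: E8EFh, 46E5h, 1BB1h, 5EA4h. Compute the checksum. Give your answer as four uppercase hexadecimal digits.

One's-complement addition (fold any carry out of bit 15 back into bit 0):
  0xE8EF + 0x46E5 = 0x12FD4 → wrap carry → 0x2FD5
  0x2FD5 + 0x1BB1 = 0x04B86
  0x4B86 + 0x5EA4 = 0x0AA2A
One's-complement sum = 0xAA2A.
Checksum = ~0xAA2A & 0xFFFF = 0x55D5.

55D5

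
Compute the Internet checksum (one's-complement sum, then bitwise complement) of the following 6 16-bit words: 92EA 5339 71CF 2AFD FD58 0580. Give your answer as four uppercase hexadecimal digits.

7A36

One's-complement addition (fold any carry out of bit 15 back into bit 0):
  0x92EA + 0x5339 = 0x0E623
  0xE623 + 0x71CF = 0x157F2 → wrap carry → 0x57F3
  0x57F3 + 0x2AFD = 0x082F0
  0x82F0 + 0xFD58 = 0x18048 → wrap carry → 0x8049
  0x8049 + 0x0580 = 0x085C9
One's-complement sum = 0x85C9.
Checksum = ~0x85C9 & 0xFFFF = 0x7A36.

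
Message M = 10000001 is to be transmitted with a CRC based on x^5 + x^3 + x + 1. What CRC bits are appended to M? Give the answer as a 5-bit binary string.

10001

Append 5 zeros: 1000000100000. Divide by 101011 (XOR where the leading bit is 1):
  pos 0: 100000 XOR 101011 = 001011
  pos 2: 101101 XOR 101011 = 000110
  pos 5: 110000 XOR 101011 = 011011
  pos 6: 110110 XOR 101011 = 011101
  pos 7: 111010 XOR 101011 = 010001
Remainder (last 5 bits) = 10001. This is the CRC / FCS.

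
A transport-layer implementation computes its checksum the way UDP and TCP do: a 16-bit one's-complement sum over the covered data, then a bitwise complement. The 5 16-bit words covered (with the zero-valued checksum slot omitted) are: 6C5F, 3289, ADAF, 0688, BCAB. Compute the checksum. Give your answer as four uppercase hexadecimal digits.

F033

One's-complement addition (fold any carry out of bit 15 back into bit 0):
  0x6C5F + 0x3289 = 0x09EE8
  0x9EE8 + 0xADAF = 0x14C97 → wrap carry → 0x4C98
  0x4C98 + 0x0688 = 0x05320
  0x5320 + 0xBCAB = 0x10FCB → wrap carry → 0x0FCC
One's-complement sum = 0x0FCC.
Checksum = ~0x0FCC & 0xFFFF = 0xF033.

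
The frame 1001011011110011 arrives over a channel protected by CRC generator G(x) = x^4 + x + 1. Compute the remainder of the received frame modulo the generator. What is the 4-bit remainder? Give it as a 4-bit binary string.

0010

Modulo-2 division of 1001011011110011 by 10011:
  pos 0: 10010 XOR 10011 = 00001
  pos 4: 11101 XOR 10011 = 01110
  pos 5: 11101 XOR 10011 = 01110
  pos 6: 11101 XOR 10011 = 01110
  pos 7: 11101 XOR 10011 = 01110
  pos 8: 11100 XOR 10011 = 01111
  pos 9: 11110 XOR 10011 = 01101
  pos 10: 11011 XOR 10011 = 01000
  pos 11: 10001 XOR 10011 = 00010
Remainder = 0010 (nonzero — an error is detected).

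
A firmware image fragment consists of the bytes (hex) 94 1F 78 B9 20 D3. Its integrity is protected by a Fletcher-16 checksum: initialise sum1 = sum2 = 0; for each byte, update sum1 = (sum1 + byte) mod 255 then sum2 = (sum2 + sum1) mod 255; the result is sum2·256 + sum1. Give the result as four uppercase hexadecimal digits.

3AD9

Running sums (mod 255):
  after byte 0 (94): sum1=148, sum2=148
  after byte 1 (1F): sum1=179, sum2=72
  after byte 2 (78): sum1=44, sum2=116
  after byte 3 (B9): sum1=229, sum2=90
  after byte 4 (20): sum1=6, sum2=96
  after byte 5 (D3): sum1=217, sum2=58
Checksum = sum2·256 + sum1 = 58·256 + 217 = 15065 = 0x3AD9.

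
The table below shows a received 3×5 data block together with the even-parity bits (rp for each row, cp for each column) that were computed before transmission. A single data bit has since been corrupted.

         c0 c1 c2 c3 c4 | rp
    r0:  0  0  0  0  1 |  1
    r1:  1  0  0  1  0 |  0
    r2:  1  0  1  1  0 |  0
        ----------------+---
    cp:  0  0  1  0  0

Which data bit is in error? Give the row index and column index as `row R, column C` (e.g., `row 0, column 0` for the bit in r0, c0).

row 2, column 4

Recompute each row's even parity and compare to rp:
  r0: data parity 1, sent rp 1 → ok
  r1: data parity 0, sent rp 0 → ok
  r2: data parity 1, sent rp 0 → mismatch
Recompute each column's even parity and compare to cp:
  c0: data parity 0, sent cp 0 → ok
  c1: data parity 0, sent cp 0 → ok
  c2: data parity 1, sent cp 1 → ok
  c3: data parity 0, sent cp 0 → ok
  c4: data parity 1, sent cp 0 → mismatch
Exactly one row (r2) and one column (c4) fail → the flipped bit is at their intersection.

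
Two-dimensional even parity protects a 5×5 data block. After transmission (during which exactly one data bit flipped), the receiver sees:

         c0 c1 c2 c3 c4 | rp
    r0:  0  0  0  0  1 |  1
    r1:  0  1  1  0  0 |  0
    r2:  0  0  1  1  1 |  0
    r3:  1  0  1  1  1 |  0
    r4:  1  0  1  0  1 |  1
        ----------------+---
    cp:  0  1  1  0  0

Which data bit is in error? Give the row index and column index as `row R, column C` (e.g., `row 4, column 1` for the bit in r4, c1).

row 2, column 2

Recompute each row's even parity and compare to rp:
  r0: data parity 1, sent rp 1 → ok
  r1: data parity 0, sent rp 0 → ok
  r2: data parity 1, sent rp 0 → mismatch
  r3: data parity 0, sent rp 0 → ok
  r4: data parity 1, sent rp 1 → ok
Recompute each column's even parity and compare to cp:
  c0: data parity 0, sent cp 0 → ok
  c1: data parity 1, sent cp 1 → ok
  c2: data parity 0, sent cp 1 → mismatch
  c3: data parity 0, sent cp 0 → ok
  c4: data parity 0, sent cp 0 → ok
Exactly one row (r2) and one column (c2) fail → the flipped bit is at their intersection.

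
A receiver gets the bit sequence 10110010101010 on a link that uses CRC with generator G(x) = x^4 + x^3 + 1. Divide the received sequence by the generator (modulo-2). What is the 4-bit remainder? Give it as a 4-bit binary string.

0111

Modulo-2 division of 10110010101010 by 11001:
  pos 0: 10110 XOR 11001 = 01111
  pos 1: 11110 XOR 11001 = 00111
  pos 3: 11110 XOR 11001 = 00111
  pos 5: 11110 XOR 11001 = 00111
  pos 7: 11110 XOR 11001 = 00111
  pos 9: 11110 XOR 11001 = 00111
Remainder = 0111 (nonzero — an error is detected).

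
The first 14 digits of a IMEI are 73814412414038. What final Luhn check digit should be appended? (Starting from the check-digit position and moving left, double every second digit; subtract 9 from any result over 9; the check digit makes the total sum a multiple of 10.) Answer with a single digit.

0

Partial digits right→left: 8 3 0 4 1 4 2 1 4 4 1 8 3 7
Double every second digit counting from the check-digit position (so the 1st, 3rd, 5th, ... of the partial from the right).
  doubled (with −9 where >9): 7 0 2 4 8 2 6 → sum 29
  kept as-is: 3 4 4 1 4 8 7 → sum 31
Total = 29 + 31 = 60.
Check digit = (10 − (60 mod 10)) mod 10 = 0.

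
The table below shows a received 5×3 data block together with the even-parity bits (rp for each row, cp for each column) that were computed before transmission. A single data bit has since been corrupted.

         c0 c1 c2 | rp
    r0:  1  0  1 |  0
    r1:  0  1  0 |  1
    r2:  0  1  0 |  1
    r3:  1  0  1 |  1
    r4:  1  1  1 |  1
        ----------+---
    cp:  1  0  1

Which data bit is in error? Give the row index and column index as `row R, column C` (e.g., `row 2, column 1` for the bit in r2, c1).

row 3, column 1

Recompute each row's even parity and compare to rp:
  r0: data parity 0, sent rp 0 → ok
  r1: data parity 1, sent rp 1 → ok
  r2: data parity 1, sent rp 1 → ok
  r3: data parity 0, sent rp 1 → mismatch
  r4: data parity 1, sent rp 1 → ok
Recompute each column's even parity and compare to cp:
  c0: data parity 1, sent cp 1 → ok
  c1: data parity 1, sent cp 0 → mismatch
  c2: data parity 1, sent cp 1 → ok
Exactly one row (r3) and one column (c1) fail → the flipped bit is at their intersection.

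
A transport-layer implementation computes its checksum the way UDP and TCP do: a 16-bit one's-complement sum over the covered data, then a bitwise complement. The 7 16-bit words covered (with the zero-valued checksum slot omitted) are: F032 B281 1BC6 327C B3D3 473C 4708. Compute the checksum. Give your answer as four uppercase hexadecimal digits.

One's-complement addition (fold any carry out of bit 15 back into bit 0):
  0xF032 + 0xB281 = 0x1A2B3 → wrap carry → 0xA2B4
  0xA2B4 + 0x1BC6 = 0x0BE7A
  0xBE7A + 0x327C = 0x0F0F6
  0xF0F6 + 0xB3D3 = 0x1A4C9 → wrap carry → 0xA4CA
  0xA4CA + 0x473C = 0x0EC06
  0xEC06 + 0x4708 = 0x1330E → wrap carry → 0x330F
One's-complement sum = 0x330F.
Checksum = ~0x330F & 0xFFFF = 0xCCF0.

CCF0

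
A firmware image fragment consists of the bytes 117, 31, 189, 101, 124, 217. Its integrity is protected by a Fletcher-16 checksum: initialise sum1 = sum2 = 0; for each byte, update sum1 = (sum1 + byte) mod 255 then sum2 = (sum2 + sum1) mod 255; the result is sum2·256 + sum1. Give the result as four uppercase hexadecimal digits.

560E

Running sums (mod 255):
  after byte 0 (117): sum1=117, sum2=117
  after byte 1 (31): sum1=148, sum2=10
  after byte 2 (189): sum1=82, sum2=92
  after byte 3 (101): sum1=183, sum2=20
  after byte 4 (124): sum1=52, sum2=72
  after byte 5 (217): sum1=14, sum2=86
Checksum = sum2·256 + sum1 = 86·256 + 14 = 22030 = 0x560E.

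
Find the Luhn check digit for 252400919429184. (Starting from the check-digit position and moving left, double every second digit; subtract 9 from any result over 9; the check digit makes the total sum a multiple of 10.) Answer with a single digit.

Partial digits right→left: 4 8 1 9 2 4 9 1 9 0 0 4 2 5 2
Double every second digit counting from the check-digit position (so the 1st, 3rd, 5th, ... of the partial from the right).
  doubled (with −9 where >9): 8 2 4 9 9 0 4 4 → sum 40
  kept as-is: 8 9 4 1 0 4 5 → sum 31
Total = 40 + 31 = 71.
Check digit = (10 − (71 mod 10)) mod 10 = 9.

9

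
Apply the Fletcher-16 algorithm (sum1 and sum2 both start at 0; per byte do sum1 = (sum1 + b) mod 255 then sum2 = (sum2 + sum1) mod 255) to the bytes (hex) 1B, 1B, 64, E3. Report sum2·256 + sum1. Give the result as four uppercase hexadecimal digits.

6A7E

Running sums (mod 255):
  after byte 0 (1B): sum1=27, sum2=27
  after byte 1 (1B): sum1=54, sum2=81
  after byte 2 (64): sum1=154, sum2=235
  after byte 3 (E3): sum1=126, sum2=106
Checksum = sum2·256 + sum1 = 106·256 + 126 = 27262 = 0x6A7E.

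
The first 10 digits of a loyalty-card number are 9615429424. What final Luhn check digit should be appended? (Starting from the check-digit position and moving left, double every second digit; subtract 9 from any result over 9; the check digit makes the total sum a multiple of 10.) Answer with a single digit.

1

Partial digits right→left: 4 2 4 9 2 4 5 1 6 9
Double every second digit counting from the check-digit position (so the 1st, 3rd, 5th, ... of the partial from the right).
  doubled (with −9 where >9): 8 8 4 1 3 → sum 24
  kept as-is: 2 9 4 1 9 → sum 25
Total = 24 + 25 = 49.
Check digit = (10 − (49 mod 10)) mod 10 = 1.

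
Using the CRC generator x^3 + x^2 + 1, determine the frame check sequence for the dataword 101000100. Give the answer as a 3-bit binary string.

Append 3 zeros: 101000100000. Divide by 1101 (XOR where the leading bit is 1):
  pos 0: 1010 XOR 1101 = 0111
  pos 1: 1110 XOR 1101 = 0011
  pos 3: 1101 XOR 1101 = 0000
Remainder (last 3 bits) = 000. This is the CRC / FCS.

000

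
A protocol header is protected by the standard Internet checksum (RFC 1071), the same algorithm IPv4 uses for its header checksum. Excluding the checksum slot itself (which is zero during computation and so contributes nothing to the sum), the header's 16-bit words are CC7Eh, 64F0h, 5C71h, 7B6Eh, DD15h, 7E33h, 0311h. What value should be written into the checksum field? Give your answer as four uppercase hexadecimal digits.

One's-complement addition (fold any carry out of bit 15 back into bit 0):
  0xCC7E + 0x64F0 = 0x1316E → wrap carry → 0x316F
  0x316F + 0x5C71 = 0x08DE0
  0x8DE0 + 0x7B6E = 0x1094E → wrap carry → 0x094F
  0x094F + 0xDD15 = 0x0E664
  0xE664 + 0x7E33 = 0x16497 → wrap carry → 0x6498
  0x6498 + 0x0311 = 0x067A9
One's-complement sum = 0x67A9.
Checksum = ~0x67A9 & 0xFFFF = 0x9856.

9856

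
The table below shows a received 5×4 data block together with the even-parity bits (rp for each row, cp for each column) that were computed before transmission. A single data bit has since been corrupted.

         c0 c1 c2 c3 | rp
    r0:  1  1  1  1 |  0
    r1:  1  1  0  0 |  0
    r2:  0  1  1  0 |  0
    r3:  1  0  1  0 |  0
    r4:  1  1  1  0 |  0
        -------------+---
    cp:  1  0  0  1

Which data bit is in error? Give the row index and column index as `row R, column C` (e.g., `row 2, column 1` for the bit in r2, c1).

row 4, column 0

Recompute each row's even parity and compare to rp:
  r0: data parity 0, sent rp 0 → ok
  r1: data parity 0, sent rp 0 → ok
  r2: data parity 0, sent rp 0 → ok
  r3: data parity 0, sent rp 0 → ok
  r4: data parity 1, sent rp 0 → mismatch
Recompute each column's even parity and compare to cp:
  c0: data parity 0, sent cp 1 → mismatch
  c1: data parity 0, sent cp 0 → ok
  c2: data parity 0, sent cp 0 → ok
  c3: data parity 1, sent cp 1 → ok
Exactly one row (r4) and one column (c0) fail → the flipped bit is at their intersection.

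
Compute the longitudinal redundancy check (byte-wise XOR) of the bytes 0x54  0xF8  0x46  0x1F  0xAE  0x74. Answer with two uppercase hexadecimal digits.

XOR the bytes together:
  start with 0x54
  0x54 ⊕ 0xF8 = 0xAC
  0xAC ⊕ 0x46 = 0xEA
  0xEA ⊕ 0x1F = 0xF5
  0xF5 ⊕ 0xAE = 0x5B
  0x5B ⊕ 0x74 = 0x2F

2F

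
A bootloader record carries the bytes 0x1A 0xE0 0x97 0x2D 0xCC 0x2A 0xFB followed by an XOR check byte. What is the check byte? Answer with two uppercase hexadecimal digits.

5D

XOR the bytes together:
  start with 0x1A
  0x1A ⊕ 0xE0 = 0xFA
  0xFA ⊕ 0x97 = 0x6D
  0x6D ⊕ 0x2D = 0x40
  0x40 ⊕ 0xCC = 0x8C
  0x8C ⊕ 0x2A = 0xA6
  0xA6 ⊕ 0xFB = 0x5D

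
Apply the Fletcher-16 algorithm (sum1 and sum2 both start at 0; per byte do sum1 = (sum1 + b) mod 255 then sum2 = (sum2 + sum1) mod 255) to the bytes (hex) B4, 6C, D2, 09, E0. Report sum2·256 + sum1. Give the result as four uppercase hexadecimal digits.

A4DD

Running sums (mod 255):
  after byte 0 (B4): sum1=180, sum2=180
  after byte 1 (6C): sum1=33, sum2=213
  after byte 2 (D2): sum1=243, sum2=201
  after byte 3 (09): sum1=252, sum2=198
  after byte 4 (E0): sum1=221, sum2=164
Checksum = sum2·256 + sum1 = 164·256 + 221 = 42205 = 0xA4DD.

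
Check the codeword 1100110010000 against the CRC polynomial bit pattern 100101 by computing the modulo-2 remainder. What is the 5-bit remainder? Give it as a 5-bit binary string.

00000

Modulo-2 division of 1100110010000 by 100101:
  pos 0: 110011 XOR 100101 = 010110
  pos 1: 101100 XOR 100101 = 001001
  pos 3: 100101 XOR 100101 = 000000
Remainder = 00000 (zero — the frame passes the CRC check).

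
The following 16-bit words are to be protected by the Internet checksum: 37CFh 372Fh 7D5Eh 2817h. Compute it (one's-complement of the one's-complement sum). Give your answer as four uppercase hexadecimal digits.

EB8B

One's-complement addition (fold any carry out of bit 15 back into bit 0):
  0x37CF + 0x372F = 0x06EFE
  0x6EFE + 0x7D5E = 0x0EC5C
  0xEC5C + 0x2817 = 0x11473 → wrap carry → 0x1474
One's-complement sum = 0x1474.
Checksum = ~0x1474 & 0xFFFF = 0xEB8B.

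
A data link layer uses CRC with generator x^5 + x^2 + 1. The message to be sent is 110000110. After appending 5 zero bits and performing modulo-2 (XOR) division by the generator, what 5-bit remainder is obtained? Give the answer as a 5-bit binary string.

Append 5 zeros: 11000011000000. Divide by 100101 (XOR where the leading bit is 1):
  pos 0: 110000 XOR 100101 = 010101
  pos 1: 101011 XOR 100101 = 001110
  pos 3: 111010 XOR 100101 = 011111
  pos 4: 111110 XOR 100101 = 011011
  pos 5: 110110 XOR 100101 = 010011
  pos 6: 100110 XOR 100101 = 000011
Remainder (last 5 bits) = 01100. This is the CRC / FCS.

01100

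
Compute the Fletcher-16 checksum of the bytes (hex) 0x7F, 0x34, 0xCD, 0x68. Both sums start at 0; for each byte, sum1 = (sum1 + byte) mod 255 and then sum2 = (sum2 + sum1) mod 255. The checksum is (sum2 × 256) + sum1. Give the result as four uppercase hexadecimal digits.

9EE9

Running sums (mod 255):
  after byte 0 (0x7F): sum1=127, sum2=127
  after byte 1 (0x34): sum1=179, sum2=51
  after byte 2 (0xCD): sum1=129, sum2=180
  after byte 3 (0x68): sum1=233, sum2=158
Checksum = sum2·256 + sum1 = 158·256 + 233 = 40681 = 0x9EE9.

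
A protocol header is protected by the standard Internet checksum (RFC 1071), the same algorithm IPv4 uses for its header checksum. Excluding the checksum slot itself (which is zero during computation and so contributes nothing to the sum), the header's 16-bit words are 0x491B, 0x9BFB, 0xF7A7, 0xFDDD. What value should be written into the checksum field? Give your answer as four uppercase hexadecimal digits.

2563

One's-complement addition (fold any carry out of bit 15 back into bit 0):
  0x491B + 0x9BFB = 0x0E516
  0xE516 + 0xF7A7 = 0x1DCBD → wrap carry → 0xDCBE
  0xDCBE + 0xFDDD = 0x1DA9B → wrap carry → 0xDA9C
One's-complement sum = 0xDA9C.
Checksum = ~0xDA9C & 0xFFFF = 0x2563.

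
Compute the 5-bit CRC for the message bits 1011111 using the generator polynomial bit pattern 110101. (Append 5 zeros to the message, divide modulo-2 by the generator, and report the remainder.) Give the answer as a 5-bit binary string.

00000

Append 5 zeros: 101111100000. Divide by 110101 (XOR where the leading bit is 1):
  pos 0: 101111 XOR 110101 = 011010
  pos 1: 110101 XOR 110101 = 000000
Remainder (last 5 bits) = 00000. This is the CRC / FCS.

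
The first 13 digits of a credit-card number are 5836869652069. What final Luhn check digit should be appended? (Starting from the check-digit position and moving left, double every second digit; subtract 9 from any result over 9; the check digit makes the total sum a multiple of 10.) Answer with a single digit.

3

Partial digits right→left: 9 6 0 2 5 6 9 6 8 6 3 8 5
Double every second digit counting from the check-digit position (so the 1st, 3rd, 5th, ... of the partial from the right).
  doubled (with −9 where >9): 9 0 1 9 7 6 1 → sum 33
  kept as-is: 6 2 6 6 6 8 → sum 34
Total = 33 + 34 = 67.
Check digit = (10 − (67 mod 10)) mod 10 = 3.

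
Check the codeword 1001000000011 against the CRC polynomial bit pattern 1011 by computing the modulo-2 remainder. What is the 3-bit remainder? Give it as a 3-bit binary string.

Modulo-2 division of 1001000000011 by 1011:
  pos 0: 1001 XOR 1011 = 0010
  pos 2: 1000 XOR 1011 = 0011
  pos 4: 1100 XOR 1011 = 0111
  pos 5: 1110 XOR 1011 = 0101
  pos 6: 1010 XOR 1011 = 0001
  pos 9: 1011 XOR 1011 = 0000
Remainder = 000 (zero — the frame passes the CRC check).

000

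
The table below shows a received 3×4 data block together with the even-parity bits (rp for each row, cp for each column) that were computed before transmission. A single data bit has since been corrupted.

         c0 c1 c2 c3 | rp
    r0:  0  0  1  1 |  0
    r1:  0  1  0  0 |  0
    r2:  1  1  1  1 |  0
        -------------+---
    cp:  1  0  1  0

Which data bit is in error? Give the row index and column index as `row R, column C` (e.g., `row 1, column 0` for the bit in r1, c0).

Recompute each row's even parity and compare to rp:
  r0: data parity 0, sent rp 0 → ok
  r1: data parity 1, sent rp 0 → mismatch
  r2: data parity 0, sent rp 0 → ok
Recompute each column's even parity and compare to cp:
  c0: data parity 1, sent cp 1 → ok
  c1: data parity 0, sent cp 0 → ok
  c2: data parity 0, sent cp 1 → mismatch
  c3: data parity 0, sent cp 0 → ok
Exactly one row (r1) and one column (c2) fail → the flipped bit is at their intersection.

row 1, column 2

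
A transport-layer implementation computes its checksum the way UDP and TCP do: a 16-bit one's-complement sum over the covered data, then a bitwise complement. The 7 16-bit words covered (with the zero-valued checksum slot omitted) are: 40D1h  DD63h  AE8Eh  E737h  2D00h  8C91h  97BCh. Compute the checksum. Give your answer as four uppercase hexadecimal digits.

One's-complement addition (fold any carry out of bit 15 back into bit 0):
  0x40D1 + 0xDD63 = 0x11E34 → wrap carry → 0x1E35
  0x1E35 + 0xAE8E = 0x0CCC3
  0xCCC3 + 0xE737 = 0x1B3FA → wrap carry → 0xB3FB
  0xB3FB + 0x2D00 = 0x0E0FB
  0xE0FB + 0x8C91 = 0x16D8C → wrap carry → 0x6D8D
  0x6D8D + 0x97BC = 0x10549 → wrap carry → 0x054A
One's-complement sum = 0x054A.
Checksum = ~0x054A & 0xFFFF = 0xFAB5.

FAB5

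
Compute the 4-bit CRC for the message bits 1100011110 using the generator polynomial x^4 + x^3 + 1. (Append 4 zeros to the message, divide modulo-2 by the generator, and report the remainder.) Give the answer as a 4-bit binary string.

Append 4 zeros: 11000111100000. Divide by 11001 (XOR where the leading bit is 1):
  pos 0: 11000 XOR 11001 = 00001
  pos 4: 11111 XOR 11001 = 00110
  pos 6: 11000 XOR 11001 = 00001
Remainder (last 4 bits) = 1000. This is the CRC / FCS.

1000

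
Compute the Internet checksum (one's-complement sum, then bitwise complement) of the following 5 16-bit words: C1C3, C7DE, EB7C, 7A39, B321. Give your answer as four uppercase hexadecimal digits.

One's-complement addition (fold any carry out of bit 15 back into bit 0):
  0xC1C3 + 0xC7DE = 0x189A1 → wrap carry → 0x89A2
  0x89A2 + 0xEB7C = 0x1751E → wrap carry → 0x751F
  0x751F + 0x7A39 = 0x0EF58
  0xEF58 + 0xB321 = 0x1A279 → wrap carry → 0xA27A
One's-complement sum = 0xA27A.
Checksum = ~0xA27A & 0xFFFF = 0x5D85.

5D85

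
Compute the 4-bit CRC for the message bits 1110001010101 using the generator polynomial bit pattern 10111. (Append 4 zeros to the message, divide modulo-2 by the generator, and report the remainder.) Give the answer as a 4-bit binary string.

Append 4 zeros: 11100010101010000. Divide by 10111 (XOR where the leading bit is 1):
  pos 0: 11100 XOR 10111 = 01011
  pos 1: 10110 XOR 10111 = 00001
  pos 5: 11010 XOR 10111 = 01101
  pos 6: 11011 XOR 10111 = 01100
  pos 7: 11000 XOR 10111 = 01111
  pos 8: 11111 XOR 10111 = 01000
  pos 9: 10000 XOR 10111 = 00111
  pos 11: 11100 XOR 10111 = 01011
  pos 12: 10110 XOR 10111 = 00001
Remainder (last 4 bits) = 0001. This is the CRC / FCS.

0001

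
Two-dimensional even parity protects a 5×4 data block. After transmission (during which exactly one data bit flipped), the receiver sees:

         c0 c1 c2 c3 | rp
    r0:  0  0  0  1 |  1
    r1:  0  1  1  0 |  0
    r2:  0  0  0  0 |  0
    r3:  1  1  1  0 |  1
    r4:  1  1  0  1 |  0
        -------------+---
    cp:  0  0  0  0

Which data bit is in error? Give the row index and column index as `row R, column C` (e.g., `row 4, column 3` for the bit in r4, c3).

row 4, column 1

Recompute each row's even parity and compare to rp:
  r0: data parity 1, sent rp 1 → ok
  r1: data parity 0, sent rp 0 → ok
  r2: data parity 0, sent rp 0 → ok
  r3: data parity 1, sent rp 1 → ok
  r4: data parity 1, sent rp 0 → mismatch
Recompute each column's even parity and compare to cp:
  c0: data parity 0, sent cp 0 → ok
  c1: data parity 1, sent cp 0 → mismatch
  c2: data parity 0, sent cp 0 → ok
  c3: data parity 0, sent cp 0 → ok
Exactly one row (r4) and one column (c1) fail → the flipped bit is at their intersection.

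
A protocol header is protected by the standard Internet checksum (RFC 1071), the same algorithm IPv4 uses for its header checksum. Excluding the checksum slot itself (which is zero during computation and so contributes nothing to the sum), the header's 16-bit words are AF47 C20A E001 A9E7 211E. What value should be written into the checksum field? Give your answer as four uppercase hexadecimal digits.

One's-complement addition (fold any carry out of bit 15 back into bit 0):
  0xAF47 + 0xC20A = 0x17151 → wrap carry → 0x7152
  0x7152 + 0xE001 = 0x15153 → wrap carry → 0x5154
  0x5154 + 0xA9E7 = 0x0FB3B
  0xFB3B + 0x211E = 0x11C59 → wrap carry → 0x1C5A
One's-complement sum = 0x1C5A.
Checksum = ~0x1C5A & 0xFFFF = 0xE3A5.

E3A5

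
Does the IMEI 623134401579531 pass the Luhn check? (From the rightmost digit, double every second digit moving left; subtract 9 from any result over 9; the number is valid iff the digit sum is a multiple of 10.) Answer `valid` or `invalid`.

From the right, keep odd positions and double even positions (subtract 9 from any doubled value over 9):
  doubled (positions 2,4,...): 6 9 1 0 8 2 4 → sum 30
  kept (positions 1,3,...): 1 5 7 1 4 3 3 6 → sum 30
Total = 60.
60 mod 10 = 0, so the number is valid.

valid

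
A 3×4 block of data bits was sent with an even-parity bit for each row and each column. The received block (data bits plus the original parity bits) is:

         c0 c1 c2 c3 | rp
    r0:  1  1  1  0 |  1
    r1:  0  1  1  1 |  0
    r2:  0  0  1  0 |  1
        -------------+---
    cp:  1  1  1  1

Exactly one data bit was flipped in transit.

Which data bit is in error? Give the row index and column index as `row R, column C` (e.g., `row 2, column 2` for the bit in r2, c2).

row 1, column 1

Recompute each row's even parity and compare to rp:
  r0: data parity 1, sent rp 1 → ok
  r1: data parity 1, sent rp 0 → mismatch
  r2: data parity 1, sent rp 1 → ok
Recompute each column's even parity and compare to cp:
  c0: data parity 1, sent cp 1 → ok
  c1: data parity 0, sent cp 1 → mismatch
  c2: data parity 1, sent cp 1 → ok
  c3: data parity 1, sent cp 1 → ok
Exactly one row (r1) and one column (c1) fail → the flipped bit is at their intersection.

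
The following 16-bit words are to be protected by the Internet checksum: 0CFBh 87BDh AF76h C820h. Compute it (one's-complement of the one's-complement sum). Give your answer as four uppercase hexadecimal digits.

F3AF

One's-complement addition (fold any carry out of bit 15 back into bit 0):
  0x0CFB + 0x87BD = 0x094B8
  0x94B8 + 0xAF76 = 0x1442E → wrap carry → 0x442F
  0x442F + 0xC820 = 0x10C4F → wrap carry → 0x0C50
One's-complement sum = 0x0C50.
Checksum = ~0x0C50 & 0xFFFF = 0xF3AF.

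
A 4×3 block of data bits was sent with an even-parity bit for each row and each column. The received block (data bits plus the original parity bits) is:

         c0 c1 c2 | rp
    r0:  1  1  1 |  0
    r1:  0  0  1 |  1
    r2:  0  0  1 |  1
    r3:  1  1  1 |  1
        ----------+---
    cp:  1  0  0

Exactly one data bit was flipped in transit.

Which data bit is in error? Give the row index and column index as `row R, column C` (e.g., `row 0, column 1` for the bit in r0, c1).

Recompute each row's even parity and compare to rp:
  r0: data parity 1, sent rp 0 → mismatch
  r1: data parity 1, sent rp 1 → ok
  r2: data parity 1, sent rp 1 → ok
  r3: data parity 1, sent rp 1 → ok
Recompute each column's even parity and compare to cp:
  c0: data parity 0, sent cp 1 → mismatch
  c1: data parity 0, sent cp 0 → ok
  c2: data parity 0, sent cp 0 → ok
Exactly one row (r0) and one column (c0) fail → the flipped bit is at their intersection.

row 0, column 0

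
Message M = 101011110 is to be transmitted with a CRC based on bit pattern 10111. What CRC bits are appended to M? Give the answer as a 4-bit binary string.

Append 4 zeros: 1010111100000. Divide by 10111 (XOR where the leading bit is 1):
  pos 0: 10101 XOR 10111 = 00010
  pos 3: 10111 XOR 10111 = 00000
Remainder (last 4 bits) = 0000. This is the CRC / FCS.

0000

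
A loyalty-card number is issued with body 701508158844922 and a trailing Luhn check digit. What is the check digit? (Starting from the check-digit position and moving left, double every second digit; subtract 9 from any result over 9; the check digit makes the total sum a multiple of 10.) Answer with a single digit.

1

Partial digits right→left: 2 2 9 4 4 8 8 5 1 8 0 5 1 0 7
Double every second digit counting from the check-digit position (so the 1st, 3rd, 5th, ... of the partial from the right).
  doubled (with −9 where >9): 4 9 8 7 2 0 2 5 → sum 37
  kept as-is: 2 4 8 5 8 5 0 → sum 32
Total = 37 + 32 = 69.
Check digit = (10 − (69 mod 10)) mod 10 = 1.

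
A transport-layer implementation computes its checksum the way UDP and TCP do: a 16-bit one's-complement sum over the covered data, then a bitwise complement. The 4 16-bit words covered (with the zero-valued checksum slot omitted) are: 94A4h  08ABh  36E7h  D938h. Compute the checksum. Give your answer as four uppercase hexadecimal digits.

5290

One's-complement addition (fold any carry out of bit 15 back into bit 0):
  0x94A4 + 0x08AB = 0x09D4F
  0x9D4F + 0x36E7 = 0x0D436
  0xD436 + 0xD938 = 0x1AD6E → wrap carry → 0xAD6F
One's-complement sum = 0xAD6F.
Checksum = ~0xAD6F & 0xFFFF = 0x5290.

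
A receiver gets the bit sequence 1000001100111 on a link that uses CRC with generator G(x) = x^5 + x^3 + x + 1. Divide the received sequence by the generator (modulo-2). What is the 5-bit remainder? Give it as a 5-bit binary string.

00000

Modulo-2 division of 1000001100111 by 101011:
  pos 0: 100000 XOR 101011 = 001011
  pos 2: 101111 XOR 101011 = 000100
  pos 5: 100001 XOR 101011 = 001010
  pos 7: 101011 XOR 101011 = 000000
Remainder = 00000 (zero — the frame passes the CRC check).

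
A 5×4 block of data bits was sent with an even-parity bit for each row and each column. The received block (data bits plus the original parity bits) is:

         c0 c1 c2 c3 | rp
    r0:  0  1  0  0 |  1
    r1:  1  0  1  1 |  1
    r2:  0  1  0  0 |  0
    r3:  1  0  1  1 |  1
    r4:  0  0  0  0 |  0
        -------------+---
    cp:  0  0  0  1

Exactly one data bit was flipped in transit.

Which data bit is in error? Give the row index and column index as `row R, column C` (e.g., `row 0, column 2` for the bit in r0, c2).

Recompute each row's even parity and compare to rp:
  r0: data parity 1, sent rp 1 → ok
  r1: data parity 1, sent rp 1 → ok
  r2: data parity 1, sent rp 0 → mismatch
  r3: data parity 1, sent rp 1 → ok
  r4: data parity 0, sent rp 0 → ok
Recompute each column's even parity and compare to cp:
  c0: data parity 0, sent cp 0 → ok
  c1: data parity 0, sent cp 0 → ok
  c2: data parity 0, sent cp 0 → ok
  c3: data parity 0, sent cp 1 → mismatch
Exactly one row (r2) and one column (c3) fail → the flipped bit is at their intersection.

row 2, column 3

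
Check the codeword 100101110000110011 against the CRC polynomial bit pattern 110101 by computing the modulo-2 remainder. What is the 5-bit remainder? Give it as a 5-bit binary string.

01101

Modulo-2 division of 100101110000110011 by 110101:
  pos 0: 100101 XOR 110101 = 010000
  pos 1: 100001 XOR 110101 = 010100
  pos 2: 101001 XOR 110101 = 011100
  pos 3: 111000 XOR 110101 = 001101
  pos 5: 110100 XOR 110101 = 000001
  pos 10: 101100 XOR 110101 = 011001
  pos 11: 110011 XOR 110101 = 000110
Remainder = 01101 (nonzero — an error is detected).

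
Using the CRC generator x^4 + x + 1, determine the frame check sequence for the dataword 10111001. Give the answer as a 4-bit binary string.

1001

Append 4 zeros: 101110010000. Divide by 10011 (XOR where the leading bit is 1):
  pos 0: 10111 XOR 10011 = 00100
  pos 2: 10000 XOR 10011 = 00011
  pos 5: 11100 XOR 10011 = 01111
  pos 6: 11110 XOR 10011 = 01101
  pos 7: 11010 XOR 10011 = 01001
Remainder (last 4 bits) = 1001. This is the CRC / FCS.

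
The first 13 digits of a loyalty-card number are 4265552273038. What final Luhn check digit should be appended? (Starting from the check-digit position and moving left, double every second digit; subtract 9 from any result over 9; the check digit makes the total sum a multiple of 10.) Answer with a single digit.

2

Partial digits right→left: 8 3 0 3 7 2 2 5 5 5 6 2 4
Double every second digit counting from the check-digit position (so the 1st, 3rd, 5th, ... of the partial from the right).
  doubled (with −9 where >9): 7 0 5 4 1 3 8 → sum 28
  kept as-is: 3 3 2 5 5 2 → sum 20
Total = 28 + 20 = 48.
Check digit = (10 − (48 mod 10)) mod 10 = 2.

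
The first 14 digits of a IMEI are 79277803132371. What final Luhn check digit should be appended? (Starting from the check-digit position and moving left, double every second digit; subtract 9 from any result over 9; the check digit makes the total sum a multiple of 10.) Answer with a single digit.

3

Partial digits right→left: 1 7 3 2 3 1 3 0 8 7 7 2 9 7
Double every second digit counting from the check-digit position (so the 1st, 3rd, 5th, ... of the partial from the right).
  doubled (with −9 where >9): 2 6 6 6 7 5 9 → sum 41
  kept as-is: 7 2 1 0 7 2 7 → sum 26
Total = 41 + 26 = 67.
Check digit = (10 − (67 mod 10)) mod 10 = 3.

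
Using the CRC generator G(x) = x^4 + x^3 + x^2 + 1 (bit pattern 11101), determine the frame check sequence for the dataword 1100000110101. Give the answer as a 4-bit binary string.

Append 4 zeros: 11000001101010000. Divide by 11101 (XOR where the leading bit is 1):
  pos 0: 11000 XOR 11101 = 00101
  pos 2: 10100 XOR 11101 = 01001
  pos 3: 10011 XOR 11101 = 01110
  pos 4: 11101 XOR 11101 = 00000
  pos 10: 10100 XOR 11101 = 01001
  pos 11: 10010 XOR 11101 = 01111
  pos 12: 11110 XOR 11101 = 00011
Remainder (last 4 bits) = 0011. This is the CRC / FCS.

0011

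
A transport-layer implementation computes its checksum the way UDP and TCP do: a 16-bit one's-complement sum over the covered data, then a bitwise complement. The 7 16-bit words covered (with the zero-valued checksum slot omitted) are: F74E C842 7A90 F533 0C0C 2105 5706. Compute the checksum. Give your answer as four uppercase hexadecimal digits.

One's-complement addition (fold any carry out of bit 15 back into bit 0):
  0xF74E + 0xC842 = 0x1BF90 → wrap carry → 0xBF91
  0xBF91 + 0x7A90 = 0x13A21 → wrap carry → 0x3A22
  0x3A22 + 0xF533 = 0x12F55 → wrap carry → 0x2F56
  0x2F56 + 0x0C0C = 0x03B62
  0x3B62 + 0x2105 = 0x05C67
  0x5C67 + 0x5706 = 0x0B36D
One's-complement sum = 0xB36D.
Checksum = ~0xB36D & 0xFFFF = 0x4C92.

4C92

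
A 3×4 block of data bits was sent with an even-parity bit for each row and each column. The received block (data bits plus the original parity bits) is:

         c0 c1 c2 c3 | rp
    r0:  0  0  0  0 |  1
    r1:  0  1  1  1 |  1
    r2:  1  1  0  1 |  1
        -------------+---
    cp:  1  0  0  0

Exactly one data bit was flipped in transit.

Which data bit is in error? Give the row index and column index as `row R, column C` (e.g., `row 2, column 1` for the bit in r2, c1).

Recompute each row's even parity and compare to rp:
  r0: data parity 0, sent rp 1 → mismatch
  r1: data parity 1, sent rp 1 → ok
  r2: data parity 1, sent rp 1 → ok
Recompute each column's even parity and compare to cp:
  c0: data parity 1, sent cp 1 → ok
  c1: data parity 0, sent cp 0 → ok
  c2: data parity 1, sent cp 0 → mismatch
  c3: data parity 0, sent cp 0 → ok
Exactly one row (r0) and one column (c2) fail → the flipped bit is at their intersection.

row 0, column 2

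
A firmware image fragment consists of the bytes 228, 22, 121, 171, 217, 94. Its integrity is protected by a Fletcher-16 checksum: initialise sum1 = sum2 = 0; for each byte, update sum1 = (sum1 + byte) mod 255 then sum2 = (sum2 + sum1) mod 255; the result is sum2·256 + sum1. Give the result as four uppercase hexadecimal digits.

C658

Running sums (mod 255):
  after byte 0 (228): sum1=228, sum2=228
  after byte 1 (22): sum1=250, sum2=223
  after byte 2 (121): sum1=116, sum2=84
  after byte 3 (171): sum1=32, sum2=116
  after byte 4 (217): sum1=249, sum2=110
  after byte 5 (94): sum1=88, sum2=198
Checksum = sum2·256 + sum1 = 198·256 + 88 = 50776 = 0xC658.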